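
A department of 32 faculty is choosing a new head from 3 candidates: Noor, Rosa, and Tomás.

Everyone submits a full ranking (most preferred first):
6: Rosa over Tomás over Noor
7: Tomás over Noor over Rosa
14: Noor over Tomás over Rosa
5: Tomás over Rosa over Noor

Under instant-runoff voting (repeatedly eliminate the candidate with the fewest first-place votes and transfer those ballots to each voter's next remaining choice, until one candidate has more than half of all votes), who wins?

Tomás

Round 1: Noor 14, Rosa 6, Tomás 12. Rosa eliminated.
Round 2: Noor 14, Tomás 18. Tomás has a majority (≥17).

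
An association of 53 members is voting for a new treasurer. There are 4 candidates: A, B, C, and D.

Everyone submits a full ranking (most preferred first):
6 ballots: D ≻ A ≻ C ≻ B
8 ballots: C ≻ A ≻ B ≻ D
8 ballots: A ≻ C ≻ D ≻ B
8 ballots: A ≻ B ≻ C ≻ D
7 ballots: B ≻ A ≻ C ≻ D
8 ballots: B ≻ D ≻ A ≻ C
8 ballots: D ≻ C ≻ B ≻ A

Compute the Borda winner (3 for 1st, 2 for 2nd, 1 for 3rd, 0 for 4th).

A: 6×2 + 8×2 + 8×3 + 8×3 + 7×2 + 8×1 + 8×0 = 98
B: 6×0 + 8×1 + 8×0 + 8×2 + 7×3 + 8×3 + 8×1 = 77
C: 6×1 + 8×3 + 8×2 + 8×1 + 7×1 + 8×0 + 8×2 = 77
D: 6×3 + 8×0 + 8×1 + 8×0 + 7×0 + 8×2 + 8×3 = 66

A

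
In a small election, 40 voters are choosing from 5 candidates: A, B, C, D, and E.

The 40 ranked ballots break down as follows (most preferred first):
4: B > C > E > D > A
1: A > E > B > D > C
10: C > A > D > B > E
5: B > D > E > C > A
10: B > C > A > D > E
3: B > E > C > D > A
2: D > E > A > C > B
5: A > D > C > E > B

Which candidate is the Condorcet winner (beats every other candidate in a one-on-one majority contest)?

B vs A: 22–18
B vs C: 23–17
B vs D: 23–17
B vs E: 32–8
B beats every other candidate.

B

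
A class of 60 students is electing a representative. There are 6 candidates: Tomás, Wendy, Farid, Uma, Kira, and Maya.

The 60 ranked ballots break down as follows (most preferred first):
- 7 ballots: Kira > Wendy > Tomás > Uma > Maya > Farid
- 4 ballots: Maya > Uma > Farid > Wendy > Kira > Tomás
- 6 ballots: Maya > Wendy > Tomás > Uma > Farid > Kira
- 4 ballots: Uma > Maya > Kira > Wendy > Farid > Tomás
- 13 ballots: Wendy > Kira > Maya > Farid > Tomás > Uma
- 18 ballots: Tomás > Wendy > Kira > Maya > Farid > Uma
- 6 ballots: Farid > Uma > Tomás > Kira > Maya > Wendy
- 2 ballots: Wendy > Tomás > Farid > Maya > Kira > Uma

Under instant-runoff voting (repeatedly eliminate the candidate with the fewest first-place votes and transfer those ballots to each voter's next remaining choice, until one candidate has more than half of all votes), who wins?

Wendy

Round 1: Tomás 18, Wendy 15, Farid 6, Uma 4, Kira 7, Maya 10. Uma eliminated.
Round 2: Tomás 18, Wendy 15, Farid 6, Kira 7, Maya 14. Farid eliminated.
Round 3: Tomás 24, Wendy 15, Kira 7, Maya 14. Kira eliminated.
Round 4: Tomás 24, Wendy 22, Maya 14. Maya eliminated.
Round 5: Tomás 24, Wendy 36. Wendy has a majority (≥31).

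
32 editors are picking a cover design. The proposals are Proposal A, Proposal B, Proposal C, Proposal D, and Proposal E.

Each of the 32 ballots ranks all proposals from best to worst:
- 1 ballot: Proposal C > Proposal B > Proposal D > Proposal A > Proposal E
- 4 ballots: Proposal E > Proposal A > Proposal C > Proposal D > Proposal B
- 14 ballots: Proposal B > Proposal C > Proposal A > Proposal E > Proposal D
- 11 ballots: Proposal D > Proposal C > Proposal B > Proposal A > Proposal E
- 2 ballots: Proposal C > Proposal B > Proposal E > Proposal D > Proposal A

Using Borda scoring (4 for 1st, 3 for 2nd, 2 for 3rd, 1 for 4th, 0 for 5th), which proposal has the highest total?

Proposal C

Proposal A: 1×1 + 4×3 + 14×2 + 11×1 + 2×0 = 52
Proposal B: 1×3 + 4×0 + 14×4 + 11×2 + 2×3 = 87
Proposal C: 1×4 + 4×2 + 14×3 + 11×3 + 2×4 = 95
Proposal D: 1×2 + 4×1 + 14×0 + 11×4 + 2×1 = 52
Proposal E: 1×0 + 4×4 + 14×1 + 11×0 + 2×2 = 34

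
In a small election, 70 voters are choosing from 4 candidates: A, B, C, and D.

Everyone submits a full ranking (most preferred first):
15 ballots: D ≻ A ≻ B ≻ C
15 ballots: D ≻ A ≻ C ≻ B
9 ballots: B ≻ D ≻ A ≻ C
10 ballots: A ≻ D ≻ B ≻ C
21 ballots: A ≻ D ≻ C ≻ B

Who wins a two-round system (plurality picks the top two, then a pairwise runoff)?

Round 1 first-place votes: A 31, B 9, C 0, D 30. A and D advance.
Runoff: A is ranked above D on 31 ballots, D above A on 39.

D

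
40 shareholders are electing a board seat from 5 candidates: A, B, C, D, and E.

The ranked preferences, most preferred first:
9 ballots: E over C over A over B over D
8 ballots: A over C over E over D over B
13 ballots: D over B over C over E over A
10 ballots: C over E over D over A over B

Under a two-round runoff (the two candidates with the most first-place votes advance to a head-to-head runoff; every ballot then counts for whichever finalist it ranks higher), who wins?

C

Round 1 first-place votes: A 8, B 0, C 10, D 13, E 9. D and C advance.
Runoff: D is ranked above C on 13 ballots, C above D on 27.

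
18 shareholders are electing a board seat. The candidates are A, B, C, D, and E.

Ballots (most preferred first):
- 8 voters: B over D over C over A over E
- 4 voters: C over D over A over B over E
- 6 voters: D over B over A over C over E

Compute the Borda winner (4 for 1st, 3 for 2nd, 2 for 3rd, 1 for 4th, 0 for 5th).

D

A: 8×1 + 4×2 + 6×2 = 28
B: 8×4 + 4×1 + 6×3 = 54
C: 8×2 + 4×4 + 6×1 = 38
D: 8×3 + 4×3 + 6×4 = 60
E: 8×0 + 4×0 + 6×0 = 0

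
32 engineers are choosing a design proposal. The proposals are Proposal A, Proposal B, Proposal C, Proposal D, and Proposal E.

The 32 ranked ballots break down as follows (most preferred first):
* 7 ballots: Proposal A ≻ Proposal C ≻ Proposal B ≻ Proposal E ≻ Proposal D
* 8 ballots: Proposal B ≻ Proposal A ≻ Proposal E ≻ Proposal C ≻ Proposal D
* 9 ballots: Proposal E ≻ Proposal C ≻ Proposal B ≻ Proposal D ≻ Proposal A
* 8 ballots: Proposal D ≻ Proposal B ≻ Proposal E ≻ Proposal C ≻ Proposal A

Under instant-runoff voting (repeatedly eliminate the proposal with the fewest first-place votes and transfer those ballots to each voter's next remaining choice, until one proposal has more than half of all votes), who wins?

Round 1: Proposal A 7, Proposal B 8, Proposal C 0, Proposal D 8, Proposal E 9. Proposal C eliminated.
Round 2: Proposal A 7, Proposal B 8, Proposal D 8, Proposal E 9. Proposal A eliminated.
Round 3: Proposal B 15, Proposal D 8, Proposal E 9. Proposal D eliminated.
Round 4: Proposal B 23, Proposal E 9. Proposal B has a majority (≥17).

Proposal B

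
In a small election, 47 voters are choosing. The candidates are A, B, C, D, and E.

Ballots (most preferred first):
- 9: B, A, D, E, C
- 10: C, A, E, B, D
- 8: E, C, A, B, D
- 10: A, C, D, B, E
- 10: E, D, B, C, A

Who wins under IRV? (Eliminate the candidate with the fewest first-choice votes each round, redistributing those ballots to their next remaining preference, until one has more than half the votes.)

Round 1: A 10, B 9, C 10, D 0, E 18. D eliminated.
Round 2: A 10, B 9, C 10, E 18. B eliminated.
Round 3: A 19, C 10, E 18. C eliminated.
Round 4: A 29, E 18. A has a majority (≥24).

A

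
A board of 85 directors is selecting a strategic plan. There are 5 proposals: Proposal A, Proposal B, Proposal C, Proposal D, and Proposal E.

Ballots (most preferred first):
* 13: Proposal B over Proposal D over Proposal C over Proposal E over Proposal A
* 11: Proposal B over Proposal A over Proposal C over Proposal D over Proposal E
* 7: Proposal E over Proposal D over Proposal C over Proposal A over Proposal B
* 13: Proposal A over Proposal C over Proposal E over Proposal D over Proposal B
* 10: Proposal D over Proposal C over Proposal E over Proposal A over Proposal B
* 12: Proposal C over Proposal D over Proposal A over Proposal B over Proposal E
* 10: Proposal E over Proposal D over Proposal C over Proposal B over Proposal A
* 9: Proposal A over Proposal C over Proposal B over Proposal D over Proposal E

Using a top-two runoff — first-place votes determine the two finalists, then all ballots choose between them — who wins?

Proposal A

Round 1 first-place votes: Proposal A 22, Proposal B 24, Proposal C 12, Proposal D 10, Proposal E 17. Proposal B and Proposal A advance.
Runoff: Proposal B is ranked above Proposal A on 34 ballots, Proposal A above Proposal B on 51.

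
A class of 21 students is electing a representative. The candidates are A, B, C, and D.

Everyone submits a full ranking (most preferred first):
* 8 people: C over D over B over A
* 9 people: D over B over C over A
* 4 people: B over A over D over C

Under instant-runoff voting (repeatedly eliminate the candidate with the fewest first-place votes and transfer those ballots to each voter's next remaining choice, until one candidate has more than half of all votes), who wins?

Round 1: A 0, B 4, C 8, D 9. A eliminated.
Round 2: B 4, C 8, D 9. B eliminated.
Round 3: C 8, D 13. D has a majority (≥11).

D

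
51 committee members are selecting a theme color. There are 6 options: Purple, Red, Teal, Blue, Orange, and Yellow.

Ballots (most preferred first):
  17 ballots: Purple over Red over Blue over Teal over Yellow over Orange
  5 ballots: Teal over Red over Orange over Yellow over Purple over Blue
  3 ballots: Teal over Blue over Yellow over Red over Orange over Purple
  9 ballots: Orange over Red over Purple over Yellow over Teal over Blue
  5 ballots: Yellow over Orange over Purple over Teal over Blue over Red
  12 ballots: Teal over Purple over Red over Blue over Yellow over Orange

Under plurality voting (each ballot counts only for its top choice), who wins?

Teal

First-place votes: Purple 17, Red 0, Teal 20, Blue 0, Orange 9, Yellow 5.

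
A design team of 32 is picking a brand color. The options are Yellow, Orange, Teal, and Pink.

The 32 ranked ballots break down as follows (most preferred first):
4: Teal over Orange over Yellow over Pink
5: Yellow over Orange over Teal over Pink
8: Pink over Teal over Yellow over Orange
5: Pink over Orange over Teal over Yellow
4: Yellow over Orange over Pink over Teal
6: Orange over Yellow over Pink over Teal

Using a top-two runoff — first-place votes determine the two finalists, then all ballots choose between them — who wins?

Yellow

Round 1 first-place votes: Yellow 9, Orange 6, Teal 4, Pink 13. Pink and Yellow advance.
Runoff: Pink is ranked above Yellow on 13 ballots, Yellow above Pink on 19.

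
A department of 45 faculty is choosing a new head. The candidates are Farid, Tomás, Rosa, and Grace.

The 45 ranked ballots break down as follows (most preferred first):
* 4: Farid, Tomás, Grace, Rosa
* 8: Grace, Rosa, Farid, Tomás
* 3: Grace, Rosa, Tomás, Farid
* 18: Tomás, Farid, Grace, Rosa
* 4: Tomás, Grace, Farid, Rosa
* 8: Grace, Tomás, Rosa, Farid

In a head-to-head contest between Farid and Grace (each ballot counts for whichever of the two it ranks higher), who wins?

Farid is ranked above Grace on 22 ballots; Grace above Farid on 23.

Grace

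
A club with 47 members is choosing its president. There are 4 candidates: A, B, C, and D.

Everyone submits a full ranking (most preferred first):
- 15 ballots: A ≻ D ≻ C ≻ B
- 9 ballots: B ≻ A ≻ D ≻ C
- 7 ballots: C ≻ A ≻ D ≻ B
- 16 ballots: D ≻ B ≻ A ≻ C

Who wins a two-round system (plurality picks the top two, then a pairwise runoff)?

A

Round 1 first-place votes: A 15, B 9, C 7, D 16. D and A advance.
Runoff: D is ranked above A on 16 ballots, A above D on 31.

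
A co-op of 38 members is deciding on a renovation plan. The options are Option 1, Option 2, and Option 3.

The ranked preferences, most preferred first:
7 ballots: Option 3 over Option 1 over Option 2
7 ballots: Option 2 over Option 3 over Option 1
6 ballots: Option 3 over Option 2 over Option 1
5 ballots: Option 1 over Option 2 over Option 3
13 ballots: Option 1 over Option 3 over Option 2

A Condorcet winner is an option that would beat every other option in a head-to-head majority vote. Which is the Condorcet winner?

Option 3

Option 3 vs Option 1: 20–18
Option 3 vs Option 2: 26–12
Option 3 beats every other option.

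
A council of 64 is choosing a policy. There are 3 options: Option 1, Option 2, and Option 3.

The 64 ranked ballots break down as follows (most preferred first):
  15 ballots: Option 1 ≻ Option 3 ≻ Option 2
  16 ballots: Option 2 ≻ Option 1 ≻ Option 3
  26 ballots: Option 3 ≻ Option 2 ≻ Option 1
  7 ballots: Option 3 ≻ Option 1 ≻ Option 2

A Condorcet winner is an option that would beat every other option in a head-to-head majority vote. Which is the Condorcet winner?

Option 3

Option 3 vs Option 1: 33–31
Option 3 vs Option 2: 48–16
Option 3 beats every other option.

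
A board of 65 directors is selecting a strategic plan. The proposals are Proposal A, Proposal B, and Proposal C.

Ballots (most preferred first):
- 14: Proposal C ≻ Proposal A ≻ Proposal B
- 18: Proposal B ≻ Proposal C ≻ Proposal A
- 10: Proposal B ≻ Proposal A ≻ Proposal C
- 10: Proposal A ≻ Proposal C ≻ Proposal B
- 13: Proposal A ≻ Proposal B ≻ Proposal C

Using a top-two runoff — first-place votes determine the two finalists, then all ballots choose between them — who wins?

Round 1 first-place votes: Proposal A 23, Proposal B 28, Proposal C 14. Proposal B and Proposal A advance.
Runoff: Proposal B is ranked above Proposal A on 28 ballots, Proposal A above Proposal B on 37.

Proposal A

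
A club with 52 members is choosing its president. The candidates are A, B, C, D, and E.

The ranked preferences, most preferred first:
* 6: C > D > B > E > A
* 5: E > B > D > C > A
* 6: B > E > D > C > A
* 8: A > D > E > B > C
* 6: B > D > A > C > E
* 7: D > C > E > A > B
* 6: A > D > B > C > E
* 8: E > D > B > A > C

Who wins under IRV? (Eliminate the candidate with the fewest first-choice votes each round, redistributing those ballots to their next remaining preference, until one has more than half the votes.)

Round 1: A 14, B 12, C 6, D 7, E 13. C eliminated.
Round 2: A 14, B 12, D 13, E 13. B eliminated.
Round 3: A 14, D 19, E 19. A eliminated.
Round 4: D 33, E 19. D has a majority (≥27).

D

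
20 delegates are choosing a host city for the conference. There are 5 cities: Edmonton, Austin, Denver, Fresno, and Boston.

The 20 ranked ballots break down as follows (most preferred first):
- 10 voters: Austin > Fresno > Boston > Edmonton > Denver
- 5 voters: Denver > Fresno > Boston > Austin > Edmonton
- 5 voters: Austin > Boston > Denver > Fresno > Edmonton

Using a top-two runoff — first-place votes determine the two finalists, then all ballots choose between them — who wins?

Austin

Round 1 first-place votes: Edmonton 0, Austin 15, Denver 5, Fresno 0, Boston 0. Austin and Denver advance.
Runoff: Austin is ranked above Denver on 15 ballots, Denver above Austin on 5.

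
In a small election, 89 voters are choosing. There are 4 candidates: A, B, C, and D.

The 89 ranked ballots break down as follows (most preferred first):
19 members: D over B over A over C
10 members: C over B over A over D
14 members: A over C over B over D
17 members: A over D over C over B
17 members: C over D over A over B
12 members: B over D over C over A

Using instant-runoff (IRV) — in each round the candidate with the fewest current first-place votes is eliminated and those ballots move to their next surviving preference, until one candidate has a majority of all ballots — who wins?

D

Round 1: A 31, B 12, C 27, D 19. B eliminated.
Round 2: A 31, C 27, D 31. C eliminated.
Round 3: A 41, D 48. D has a majority (≥45).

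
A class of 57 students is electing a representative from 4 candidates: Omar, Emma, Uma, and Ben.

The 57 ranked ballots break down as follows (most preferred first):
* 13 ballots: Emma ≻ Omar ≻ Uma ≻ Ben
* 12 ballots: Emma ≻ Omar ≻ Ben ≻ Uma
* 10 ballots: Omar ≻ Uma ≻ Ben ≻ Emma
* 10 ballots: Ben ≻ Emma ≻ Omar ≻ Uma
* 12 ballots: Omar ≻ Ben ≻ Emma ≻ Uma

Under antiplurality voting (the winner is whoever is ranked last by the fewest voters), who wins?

Omar

Last-place votes: Omar 0, Emma 10, Uma 34, Ben 13.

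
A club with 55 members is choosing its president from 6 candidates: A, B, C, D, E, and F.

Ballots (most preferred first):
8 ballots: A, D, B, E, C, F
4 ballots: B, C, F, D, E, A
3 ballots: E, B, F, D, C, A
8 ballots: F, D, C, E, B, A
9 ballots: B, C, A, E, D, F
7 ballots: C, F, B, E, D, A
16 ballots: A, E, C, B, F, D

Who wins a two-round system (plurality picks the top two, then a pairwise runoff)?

B

Round 1 first-place votes: A 24, B 13, C 7, D 0, E 3, F 8. A and B advance.
Runoff: A is ranked above B on 24 ballots, B above A on 31.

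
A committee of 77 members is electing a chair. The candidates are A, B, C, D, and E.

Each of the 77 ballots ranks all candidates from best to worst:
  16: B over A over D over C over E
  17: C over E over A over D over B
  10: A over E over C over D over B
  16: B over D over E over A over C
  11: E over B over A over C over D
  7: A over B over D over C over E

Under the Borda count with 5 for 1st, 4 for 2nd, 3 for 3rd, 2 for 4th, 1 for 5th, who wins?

A

A: 16×4 + 17×3 + 10×5 + 16×2 + 11×3 + 7×5 = 265
B: 16×5 + 17×1 + 10×1 + 16×5 + 11×4 + 7×4 = 259
C: 16×2 + 17×5 + 10×3 + 16×1 + 11×2 + 7×2 = 199
D: 16×3 + 17×2 + 10×2 + 16×4 + 11×1 + 7×3 = 198
E: 16×1 + 17×4 + 10×4 + 16×3 + 11×5 + 7×1 = 234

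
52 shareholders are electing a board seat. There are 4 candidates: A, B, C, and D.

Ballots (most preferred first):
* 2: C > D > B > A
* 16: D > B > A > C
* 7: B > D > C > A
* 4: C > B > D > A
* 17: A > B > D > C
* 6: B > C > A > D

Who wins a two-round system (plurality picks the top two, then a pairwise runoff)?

Round 1 first-place votes: A 17, B 13, C 6, D 16. A and D advance.
Runoff: A is ranked above D on 23 ballots, D above A on 29.

D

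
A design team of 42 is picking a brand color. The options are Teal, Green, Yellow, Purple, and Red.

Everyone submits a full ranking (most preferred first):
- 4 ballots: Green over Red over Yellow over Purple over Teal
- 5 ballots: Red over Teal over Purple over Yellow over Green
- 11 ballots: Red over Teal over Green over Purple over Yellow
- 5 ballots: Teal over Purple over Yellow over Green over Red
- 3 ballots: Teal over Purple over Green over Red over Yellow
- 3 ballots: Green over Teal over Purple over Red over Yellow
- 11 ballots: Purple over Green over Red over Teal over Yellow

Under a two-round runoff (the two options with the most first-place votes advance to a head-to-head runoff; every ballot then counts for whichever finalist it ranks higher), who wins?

Round 1 first-place votes: Teal 8, Green 7, Yellow 0, Purple 11, Red 16. Red and Purple advance.
Runoff: Red is ranked above Purple on 20 ballots, Purple above Red on 22.

Purple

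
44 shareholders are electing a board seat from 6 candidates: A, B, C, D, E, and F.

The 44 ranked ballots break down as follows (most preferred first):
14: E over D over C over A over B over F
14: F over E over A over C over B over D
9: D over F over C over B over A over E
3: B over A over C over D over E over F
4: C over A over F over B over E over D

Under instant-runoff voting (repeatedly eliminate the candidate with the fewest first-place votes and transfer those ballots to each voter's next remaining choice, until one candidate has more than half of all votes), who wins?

F

Round 1: A 0, B 3, C 4, D 9, E 14, F 14. A eliminated.
Round 2: B 3, C 4, D 9, E 14, F 14. B eliminated.
Round 3: C 7, D 9, E 14, F 14. C eliminated.
Round 4: D 12, E 14, F 18. D eliminated.
Round 5: E 17, F 27. F has a majority (≥23).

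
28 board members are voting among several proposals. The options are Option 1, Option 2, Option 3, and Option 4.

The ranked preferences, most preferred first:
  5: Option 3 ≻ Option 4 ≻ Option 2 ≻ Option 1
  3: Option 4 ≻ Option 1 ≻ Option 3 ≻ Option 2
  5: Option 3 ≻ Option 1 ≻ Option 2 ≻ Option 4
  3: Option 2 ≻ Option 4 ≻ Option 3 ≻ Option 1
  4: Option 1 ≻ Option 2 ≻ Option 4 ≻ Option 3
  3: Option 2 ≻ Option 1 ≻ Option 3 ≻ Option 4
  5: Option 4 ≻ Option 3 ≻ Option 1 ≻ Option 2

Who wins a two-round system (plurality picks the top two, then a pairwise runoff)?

Round 1 first-place votes: Option 1 4, Option 2 6, Option 3 10, Option 4 8. Option 3 and Option 4 advance.
Runoff: Option 3 is ranked above Option 4 on 13 ballots, Option 4 above Option 3 on 15.

Option 4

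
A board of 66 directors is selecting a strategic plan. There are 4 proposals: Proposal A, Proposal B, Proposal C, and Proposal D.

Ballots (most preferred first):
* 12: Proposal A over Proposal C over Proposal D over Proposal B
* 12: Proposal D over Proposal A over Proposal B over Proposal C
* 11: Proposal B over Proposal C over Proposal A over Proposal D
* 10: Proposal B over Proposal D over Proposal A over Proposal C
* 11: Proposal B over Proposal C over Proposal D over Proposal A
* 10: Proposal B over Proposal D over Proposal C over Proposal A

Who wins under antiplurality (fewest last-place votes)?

Last-place votes: Proposal A 21, Proposal B 12, Proposal C 22, Proposal D 11.

Proposal D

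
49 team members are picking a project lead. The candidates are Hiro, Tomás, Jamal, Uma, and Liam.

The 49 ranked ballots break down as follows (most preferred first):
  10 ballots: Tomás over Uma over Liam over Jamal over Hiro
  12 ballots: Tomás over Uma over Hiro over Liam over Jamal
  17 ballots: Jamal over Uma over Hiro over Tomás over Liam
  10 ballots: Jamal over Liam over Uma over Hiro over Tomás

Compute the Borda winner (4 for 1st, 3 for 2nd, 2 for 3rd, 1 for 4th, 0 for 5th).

Hiro: 10×0 + 12×2 + 17×2 + 10×1 = 68
Tomás: 10×4 + 12×4 + 17×1 + 10×0 = 105
Jamal: 10×1 + 12×0 + 17×4 + 10×4 = 118
Uma: 10×3 + 12×3 + 17×3 + 10×2 = 137
Liam: 10×2 + 12×1 + 17×0 + 10×3 = 62

Uma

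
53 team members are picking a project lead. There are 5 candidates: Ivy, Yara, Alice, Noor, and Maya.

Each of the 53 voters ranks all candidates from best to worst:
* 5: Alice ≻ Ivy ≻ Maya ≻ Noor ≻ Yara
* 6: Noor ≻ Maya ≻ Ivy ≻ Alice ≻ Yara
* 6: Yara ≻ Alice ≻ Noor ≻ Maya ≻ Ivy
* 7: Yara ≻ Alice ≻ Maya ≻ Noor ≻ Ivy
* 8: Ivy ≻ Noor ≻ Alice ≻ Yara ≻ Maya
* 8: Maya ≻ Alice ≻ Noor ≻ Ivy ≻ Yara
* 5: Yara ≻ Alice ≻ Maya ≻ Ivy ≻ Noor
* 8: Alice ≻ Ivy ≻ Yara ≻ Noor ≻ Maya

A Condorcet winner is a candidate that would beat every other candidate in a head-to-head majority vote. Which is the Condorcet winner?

Alice vs Ivy: 39–14
Alice vs Yara: 35–18
Alice vs Noor: 39–14
Alice vs Maya: 39–14
Alice beats every other candidate.

Alice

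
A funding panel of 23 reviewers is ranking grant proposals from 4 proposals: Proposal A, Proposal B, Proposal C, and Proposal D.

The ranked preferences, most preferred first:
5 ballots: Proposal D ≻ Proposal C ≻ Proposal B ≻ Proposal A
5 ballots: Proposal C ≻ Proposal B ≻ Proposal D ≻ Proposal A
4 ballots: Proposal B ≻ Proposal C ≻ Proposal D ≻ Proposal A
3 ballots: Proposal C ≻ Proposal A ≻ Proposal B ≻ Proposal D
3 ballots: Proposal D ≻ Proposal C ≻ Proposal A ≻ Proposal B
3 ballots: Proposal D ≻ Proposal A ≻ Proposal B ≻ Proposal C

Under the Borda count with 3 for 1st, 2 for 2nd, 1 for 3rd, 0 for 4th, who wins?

Proposal C

Proposal A: 5×0 + 5×0 + 4×0 + 3×2 + 3×1 + 3×2 = 15
Proposal B: 5×1 + 5×2 + 4×3 + 3×1 + 3×0 + 3×1 = 33
Proposal C: 5×2 + 5×3 + 4×2 + 3×3 + 3×2 + 3×0 = 48
Proposal D: 5×3 + 5×1 + 4×1 + 3×0 + 3×3 + 3×3 = 42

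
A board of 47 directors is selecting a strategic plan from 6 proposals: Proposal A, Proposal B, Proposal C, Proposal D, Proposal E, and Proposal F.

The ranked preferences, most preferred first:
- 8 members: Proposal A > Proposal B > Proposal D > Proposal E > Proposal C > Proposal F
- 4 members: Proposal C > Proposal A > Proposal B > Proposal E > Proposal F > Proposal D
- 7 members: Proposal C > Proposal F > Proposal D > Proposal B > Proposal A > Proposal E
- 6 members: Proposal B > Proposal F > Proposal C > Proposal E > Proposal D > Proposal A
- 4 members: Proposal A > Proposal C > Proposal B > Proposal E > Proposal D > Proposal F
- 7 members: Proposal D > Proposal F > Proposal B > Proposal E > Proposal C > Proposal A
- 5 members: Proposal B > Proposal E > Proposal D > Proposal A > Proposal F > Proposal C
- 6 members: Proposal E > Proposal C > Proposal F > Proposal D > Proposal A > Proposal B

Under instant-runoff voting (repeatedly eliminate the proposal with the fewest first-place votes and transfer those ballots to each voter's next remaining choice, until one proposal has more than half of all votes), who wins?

Round 1: Proposal A 12, Proposal B 11, Proposal C 11, Proposal D 7, Proposal E 6, Proposal F 0. Proposal F eliminated.
Round 2: Proposal A 12, Proposal B 11, Proposal C 11, Proposal D 7, Proposal E 6. Proposal E eliminated.
Round 3: Proposal A 12, Proposal B 11, Proposal C 17, Proposal D 7. Proposal D eliminated.
Round 4: Proposal A 12, Proposal B 18, Proposal C 17. Proposal A eliminated.
Round 5: Proposal B 26, Proposal C 21. Proposal B has a majority (≥24).

Proposal B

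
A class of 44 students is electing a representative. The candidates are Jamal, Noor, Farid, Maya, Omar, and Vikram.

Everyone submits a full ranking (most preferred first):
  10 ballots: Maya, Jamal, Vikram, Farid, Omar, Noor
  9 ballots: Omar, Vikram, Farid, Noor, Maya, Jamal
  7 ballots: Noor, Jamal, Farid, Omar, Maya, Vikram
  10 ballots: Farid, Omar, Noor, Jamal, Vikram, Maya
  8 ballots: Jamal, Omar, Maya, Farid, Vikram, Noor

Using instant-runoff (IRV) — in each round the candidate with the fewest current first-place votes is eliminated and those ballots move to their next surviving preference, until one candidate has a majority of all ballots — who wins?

Round 1: Jamal 8, Noor 7, Farid 10, Maya 10, Omar 9, Vikram 0. Vikram eliminated.
Round 2: Jamal 8, Noor 7, Farid 10, Maya 10, Omar 9. Noor eliminated.
Round 3: Jamal 15, Farid 10, Maya 10, Omar 9. Omar eliminated.
Round 4: Jamal 15, Farid 19, Maya 10. Maya eliminated.
Round 5: Jamal 25, Farid 19. Jamal has a majority (≥23).

Jamal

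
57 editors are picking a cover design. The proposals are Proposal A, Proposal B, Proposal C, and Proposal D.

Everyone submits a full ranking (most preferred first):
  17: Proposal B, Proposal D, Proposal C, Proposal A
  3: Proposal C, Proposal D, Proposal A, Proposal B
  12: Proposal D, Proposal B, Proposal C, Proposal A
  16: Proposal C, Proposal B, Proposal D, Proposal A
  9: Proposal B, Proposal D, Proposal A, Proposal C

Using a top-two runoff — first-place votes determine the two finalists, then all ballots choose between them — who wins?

Round 1 first-place votes: Proposal A 0, Proposal B 26, Proposal C 19, Proposal D 12. Proposal B and Proposal C advance.
Runoff: Proposal B is ranked above Proposal C on 38 ballots, Proposal C above Proposal B on 19.

Proposal B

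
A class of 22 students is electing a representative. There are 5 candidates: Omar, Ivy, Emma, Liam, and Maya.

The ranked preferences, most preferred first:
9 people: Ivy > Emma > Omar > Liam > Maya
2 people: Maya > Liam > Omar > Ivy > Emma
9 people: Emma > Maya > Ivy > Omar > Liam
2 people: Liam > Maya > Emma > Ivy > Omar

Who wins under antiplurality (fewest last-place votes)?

Ivy

Last-place votes: Omar 2, Ivy 0, Emma 2, Liam 9, Maya 9.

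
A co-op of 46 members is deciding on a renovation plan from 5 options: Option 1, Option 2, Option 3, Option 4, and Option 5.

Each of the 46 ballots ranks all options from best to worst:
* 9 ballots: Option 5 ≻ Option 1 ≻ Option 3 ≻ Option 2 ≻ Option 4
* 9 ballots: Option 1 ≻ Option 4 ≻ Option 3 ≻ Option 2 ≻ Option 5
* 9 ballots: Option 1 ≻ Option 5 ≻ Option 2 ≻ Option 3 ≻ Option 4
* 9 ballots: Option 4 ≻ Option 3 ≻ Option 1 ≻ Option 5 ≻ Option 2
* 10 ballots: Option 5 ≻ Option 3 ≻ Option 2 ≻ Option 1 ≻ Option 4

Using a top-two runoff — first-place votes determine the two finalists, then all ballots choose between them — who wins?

Round 1 first-place votes: Option 1 18, Option 2 0, Option 3 0, Option 4 9, Option 5 19. Option 5 and Option 1 advance.
Runoff: Option 5 is ranked above Option 1 on 19 ballots, Option 1 above Option 5 on 27.

Option 1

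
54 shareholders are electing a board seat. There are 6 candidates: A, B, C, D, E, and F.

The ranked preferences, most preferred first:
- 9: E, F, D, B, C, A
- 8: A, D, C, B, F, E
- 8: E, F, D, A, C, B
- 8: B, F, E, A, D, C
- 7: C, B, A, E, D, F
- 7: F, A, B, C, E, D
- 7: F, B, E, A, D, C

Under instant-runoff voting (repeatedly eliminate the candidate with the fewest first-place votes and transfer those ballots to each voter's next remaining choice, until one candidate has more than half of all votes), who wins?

B

Round 1: A 8, B 8, C 7, D 0, E 17, F 14. D eliminated.
Round 2: A 8, B 8, C 7, E 17, F 14. C eliminated.
Round 3: A 8, B 15, E 17, F 14. A eliminated.
Round 4: B 23, E 17, F 14. F eliminated.
Round 5: B 37, E 17. B has a majority (≥28).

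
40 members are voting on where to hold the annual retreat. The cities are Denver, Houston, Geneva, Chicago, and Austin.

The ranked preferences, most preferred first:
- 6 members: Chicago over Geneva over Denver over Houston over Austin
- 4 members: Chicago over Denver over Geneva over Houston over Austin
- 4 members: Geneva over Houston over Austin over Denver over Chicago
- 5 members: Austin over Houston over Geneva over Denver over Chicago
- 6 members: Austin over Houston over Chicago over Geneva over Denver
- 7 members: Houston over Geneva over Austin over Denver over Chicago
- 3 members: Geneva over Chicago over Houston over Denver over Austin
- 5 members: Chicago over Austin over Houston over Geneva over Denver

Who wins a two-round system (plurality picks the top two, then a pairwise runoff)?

Round 1 first-place votes: Denver 0, Houston 7, Geneva 7, Chicago 15, Austin 11. Chicago and Austin advance.
Runoff: Chicago is ranked above Austin on 18 ballots, Austin above Chicago on 22.

Austin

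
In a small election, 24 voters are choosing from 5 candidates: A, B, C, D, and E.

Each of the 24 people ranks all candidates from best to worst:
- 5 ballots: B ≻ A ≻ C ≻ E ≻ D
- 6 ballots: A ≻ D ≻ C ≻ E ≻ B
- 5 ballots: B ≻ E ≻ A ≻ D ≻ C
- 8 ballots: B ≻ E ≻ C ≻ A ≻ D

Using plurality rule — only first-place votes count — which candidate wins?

B

First-place votes: A 6, B 18, C 0, D 0, E 0.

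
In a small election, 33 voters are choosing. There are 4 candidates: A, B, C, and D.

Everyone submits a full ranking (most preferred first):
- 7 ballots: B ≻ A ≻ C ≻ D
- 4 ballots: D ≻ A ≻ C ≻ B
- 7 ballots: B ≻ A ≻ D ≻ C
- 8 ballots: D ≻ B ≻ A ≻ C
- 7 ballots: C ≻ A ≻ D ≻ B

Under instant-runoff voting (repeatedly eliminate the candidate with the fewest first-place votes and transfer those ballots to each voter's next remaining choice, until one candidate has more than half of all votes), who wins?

D

Round 1: A 0, B 14, C 7, D 12. A eliminated.
Round 2: B 14, C 7, D 12. C eliminated.
Round 3: B 14, D 19. D has a majority (≥17).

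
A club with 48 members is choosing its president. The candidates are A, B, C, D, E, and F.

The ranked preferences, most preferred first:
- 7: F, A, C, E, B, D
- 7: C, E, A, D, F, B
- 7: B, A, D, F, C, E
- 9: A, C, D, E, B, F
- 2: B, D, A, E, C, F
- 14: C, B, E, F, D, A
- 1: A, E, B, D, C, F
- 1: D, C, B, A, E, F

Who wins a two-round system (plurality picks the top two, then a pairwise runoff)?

A

Round 1 first-place votes: A 10, B 9, C 21, D 1, E 0, F 7. C and A advance.
Runoff: C is ranked above A on 22 ballots, A above C on 26.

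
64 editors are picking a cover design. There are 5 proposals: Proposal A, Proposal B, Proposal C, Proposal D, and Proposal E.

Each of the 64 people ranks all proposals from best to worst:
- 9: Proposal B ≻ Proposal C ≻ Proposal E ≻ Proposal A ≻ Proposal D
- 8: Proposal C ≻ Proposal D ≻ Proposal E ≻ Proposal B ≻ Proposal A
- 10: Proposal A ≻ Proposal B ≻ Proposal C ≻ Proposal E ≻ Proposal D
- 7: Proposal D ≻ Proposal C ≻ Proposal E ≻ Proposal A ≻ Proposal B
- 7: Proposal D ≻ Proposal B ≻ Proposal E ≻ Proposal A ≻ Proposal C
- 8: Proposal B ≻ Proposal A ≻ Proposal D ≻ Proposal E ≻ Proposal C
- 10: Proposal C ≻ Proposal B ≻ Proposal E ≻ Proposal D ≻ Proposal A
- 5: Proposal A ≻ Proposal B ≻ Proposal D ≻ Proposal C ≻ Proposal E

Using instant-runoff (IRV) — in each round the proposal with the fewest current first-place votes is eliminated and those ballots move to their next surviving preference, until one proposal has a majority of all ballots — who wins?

Proposal B

Round 1: Proposal A 15, Proposal B 17, Proposal C 18, Proposal D 14, Proposal E 0. Proposal E eliminated.
Round 2: Proposal A 15, Proposal B 17, Proposal C 18, Proposal D 14. Proposal D eliminated.
Round 3: Proposal A 15, Proposal B 24, Proposal C 25. Proposal A eliminated.
Round 4: Proposal B 39, Proposal C 25. Proposal B has a majority (≥33).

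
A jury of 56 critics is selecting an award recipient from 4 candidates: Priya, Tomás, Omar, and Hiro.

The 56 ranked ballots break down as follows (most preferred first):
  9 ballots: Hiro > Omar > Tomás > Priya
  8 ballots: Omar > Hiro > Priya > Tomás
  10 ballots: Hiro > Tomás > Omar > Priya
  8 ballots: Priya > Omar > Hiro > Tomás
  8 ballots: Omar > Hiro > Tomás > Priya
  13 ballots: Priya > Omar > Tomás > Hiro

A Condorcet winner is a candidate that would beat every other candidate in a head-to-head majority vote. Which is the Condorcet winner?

Omar

Omar vs Priya: 35–21
Omar vs Tomás: 46–10
Omar vs Hiro: 37–19
Omar beats every other candidate.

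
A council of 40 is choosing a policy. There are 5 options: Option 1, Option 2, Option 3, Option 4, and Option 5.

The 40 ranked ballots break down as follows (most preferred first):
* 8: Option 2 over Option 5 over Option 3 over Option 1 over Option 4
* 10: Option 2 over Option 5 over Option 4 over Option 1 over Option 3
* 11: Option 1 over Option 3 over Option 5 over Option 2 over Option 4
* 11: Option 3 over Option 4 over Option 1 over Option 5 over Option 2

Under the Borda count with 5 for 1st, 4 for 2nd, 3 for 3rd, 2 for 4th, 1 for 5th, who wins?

Option 1: 8×2 + 10×2 + 11×5 + 11×3 = 124
Option 2: 8×5 + 10×5 + 11×2 + 11×1 = 123
Option 3: 8×3 + 10×1 + 11×4 + 11×5 = 133
Option 4: 8×1 + 10×3 + 11×1 + 11×4 = 93
Option 5: 8×4 + 10×4 + 11×3 + 11×2 = 127

Option 3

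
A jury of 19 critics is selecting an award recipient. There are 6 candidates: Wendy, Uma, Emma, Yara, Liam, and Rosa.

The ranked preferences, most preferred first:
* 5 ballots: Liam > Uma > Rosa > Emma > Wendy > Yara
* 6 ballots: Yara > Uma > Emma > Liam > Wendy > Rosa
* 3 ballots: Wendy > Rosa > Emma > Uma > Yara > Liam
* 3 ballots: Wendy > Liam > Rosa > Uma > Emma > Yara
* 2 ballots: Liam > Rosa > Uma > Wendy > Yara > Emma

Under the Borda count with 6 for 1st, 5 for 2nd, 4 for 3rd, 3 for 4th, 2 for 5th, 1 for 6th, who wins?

Wendy: 5×2 + 6×2 + 3×6 + 3×6 + 2×3 = 64
Uma: 5×5 + 6×5 + 3×3 + 3×3 + 2×4 = 81
Emma: 5×3 + 6×4 + 3×4 + 3×2 + 2×1 = 59
Yara: 5×1 + 6×6 + 3×2 + 3×1 + 2×2 = 54
Liam: 5×6 + 6×3 + 3×1 + 3×5 + 2×6 = 78
Rosa: 5×4 + 6×1 + 3×5 + 3×4 + 2×5 = 63

Uma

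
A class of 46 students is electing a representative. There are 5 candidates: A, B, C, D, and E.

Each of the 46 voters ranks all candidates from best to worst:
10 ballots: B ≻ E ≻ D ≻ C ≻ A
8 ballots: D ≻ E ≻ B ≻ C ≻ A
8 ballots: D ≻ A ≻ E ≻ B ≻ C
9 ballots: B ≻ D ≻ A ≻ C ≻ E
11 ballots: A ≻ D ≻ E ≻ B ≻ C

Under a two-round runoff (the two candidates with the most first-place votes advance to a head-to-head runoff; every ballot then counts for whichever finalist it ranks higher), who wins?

Round 1 first-place votes: A 11, B 19, C 0, D 16, E 0. B and D advance.
Runoff: B is ranked above D on 19 ballots, D above B on 27.

D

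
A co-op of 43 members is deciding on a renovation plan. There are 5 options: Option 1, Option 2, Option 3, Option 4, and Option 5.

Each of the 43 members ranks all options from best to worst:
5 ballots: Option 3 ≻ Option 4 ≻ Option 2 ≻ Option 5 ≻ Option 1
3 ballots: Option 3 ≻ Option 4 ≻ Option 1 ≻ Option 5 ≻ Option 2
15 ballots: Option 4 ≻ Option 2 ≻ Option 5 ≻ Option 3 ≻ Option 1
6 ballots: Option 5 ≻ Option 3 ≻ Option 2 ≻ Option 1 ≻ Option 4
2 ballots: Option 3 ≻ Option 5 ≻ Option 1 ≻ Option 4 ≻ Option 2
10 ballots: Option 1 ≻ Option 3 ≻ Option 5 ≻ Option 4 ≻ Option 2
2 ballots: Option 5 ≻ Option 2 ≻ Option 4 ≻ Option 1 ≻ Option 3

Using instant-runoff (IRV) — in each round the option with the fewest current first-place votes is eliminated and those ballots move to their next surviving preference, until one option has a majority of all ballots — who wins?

Round 1: Option 1 10, Option 2 0, Option 3 10, Option 4 15, Option 5 8. Option 2 eliminated.
Round 2: Option 1 10, Option 3 10, Option 4 15, Option 5 8. Option 5 eliminated.
Round 3: Option 1 10, Option 3 16, Option 4 17. Option 1 eliminated.
Round 4: Option 3 26, Option 4 17. Option 3 has a majority (≥22).

Option 3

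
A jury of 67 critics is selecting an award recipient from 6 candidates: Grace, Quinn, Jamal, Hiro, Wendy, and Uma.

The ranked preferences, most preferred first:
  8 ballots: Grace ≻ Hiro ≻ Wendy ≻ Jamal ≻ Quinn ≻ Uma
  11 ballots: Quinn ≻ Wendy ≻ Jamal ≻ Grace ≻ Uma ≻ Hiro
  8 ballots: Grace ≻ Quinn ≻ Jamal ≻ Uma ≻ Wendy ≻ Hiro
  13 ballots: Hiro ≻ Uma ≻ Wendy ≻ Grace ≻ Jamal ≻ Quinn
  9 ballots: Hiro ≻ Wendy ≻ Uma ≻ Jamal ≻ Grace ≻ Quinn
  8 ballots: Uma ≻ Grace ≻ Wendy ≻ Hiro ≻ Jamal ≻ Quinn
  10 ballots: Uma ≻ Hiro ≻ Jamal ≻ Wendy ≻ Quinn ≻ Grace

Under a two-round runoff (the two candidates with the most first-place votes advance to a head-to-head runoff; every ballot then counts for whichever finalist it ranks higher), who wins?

Round 1 first-place votes: Grace 16, Quinn 11, Jamal 0, Hiro 22, Wendy 0, Uma 18. Hiro and Uma advance.
Runoff: Hiro is ranked above Uma on 30 ballots, Uma above Hiro on 37.

Uma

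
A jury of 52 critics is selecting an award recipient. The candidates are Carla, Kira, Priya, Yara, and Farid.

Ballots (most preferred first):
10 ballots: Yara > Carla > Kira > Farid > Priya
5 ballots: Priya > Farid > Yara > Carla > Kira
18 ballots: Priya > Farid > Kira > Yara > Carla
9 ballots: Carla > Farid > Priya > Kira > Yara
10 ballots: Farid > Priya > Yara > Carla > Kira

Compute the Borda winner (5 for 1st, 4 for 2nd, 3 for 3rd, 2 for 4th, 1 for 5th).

Farid

Carla: 10×4 + 5×2 + 18×1 + 9×5 + 10×2 = 133
Kira: 10×3 + 5×1 + 18×3 + 9×2 + 10×1 = 117
Priya: 10×1 + 5×5 + 18×5 + 9×3 + 10×4 = 192
Yara: 10×5 + 5×3 + 18×2 + 9×1 + 10×3 = 140
Farid: 10×2 + 5×4 + 18×4 + 9×4 + 10×5 = 198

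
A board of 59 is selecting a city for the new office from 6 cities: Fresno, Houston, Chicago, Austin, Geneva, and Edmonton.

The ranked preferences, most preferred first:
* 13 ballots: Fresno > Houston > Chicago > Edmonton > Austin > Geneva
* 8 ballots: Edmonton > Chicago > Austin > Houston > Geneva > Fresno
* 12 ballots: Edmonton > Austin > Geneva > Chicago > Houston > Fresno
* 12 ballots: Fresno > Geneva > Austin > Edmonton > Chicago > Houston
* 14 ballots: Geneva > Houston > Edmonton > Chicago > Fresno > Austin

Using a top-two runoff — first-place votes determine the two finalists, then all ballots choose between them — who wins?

Edmonton

Round 1 first-place votes: Fresno 25, Houston 0, Chicago 0, Austin 0, Geneva 14, Edmonton 20. Fresno and Edmonton advance.
Runoff: Fresno is ranked above Edmonton on 25 ballots, Edmonton above Fresno on 34.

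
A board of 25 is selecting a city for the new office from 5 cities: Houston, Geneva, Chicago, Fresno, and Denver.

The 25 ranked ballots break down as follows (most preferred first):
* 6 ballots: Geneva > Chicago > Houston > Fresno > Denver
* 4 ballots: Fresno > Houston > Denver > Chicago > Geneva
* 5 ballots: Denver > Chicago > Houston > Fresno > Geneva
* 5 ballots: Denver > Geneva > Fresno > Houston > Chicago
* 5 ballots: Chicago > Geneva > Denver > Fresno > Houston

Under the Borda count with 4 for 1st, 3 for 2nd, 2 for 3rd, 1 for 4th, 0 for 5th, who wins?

Houston: 6×2 + 4×3 + 5×2 + 5×1 + 5×0 = 39
Geneva: 6×4 + 4×0 + 5×0 + 5×3 + 5×3 = 54
Chicago: 6×3 + 4×1 + 5×3 + 5×0 + 5×4 = 57
Fresno: 6×1 + 4×4 + 5×1 + 5×2 + 5×1 = 42
Denver: 6×0 + 4×2 + 5×4 + 5×4 + 5×2 = 58

Denver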